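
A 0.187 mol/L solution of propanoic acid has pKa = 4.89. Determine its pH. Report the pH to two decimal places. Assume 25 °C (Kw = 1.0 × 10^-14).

CH3CH2COOH ⇌ CH3CH2COO- + H+
Ka = 10^(−4.89) = 1.29 × 10^-5
Ka = [H+]²/(0.187 − [H+]) = 1.29 × 10^-5
Since Ka ≪ C₀, [H+] ≈ √(Ka·C₀) = 1.55 × 10^-3 M.
Check: 0.83% ionized — well under 5%, approximation valid.
pH = −log[H+] = −log(1.55 × 10^-3) = 2.81

pH = 2.81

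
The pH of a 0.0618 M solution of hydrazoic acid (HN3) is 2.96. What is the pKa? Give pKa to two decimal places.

[H+] = 10^(-2.96) = 1.10 × 10^-3 M
At equilibrium [HA] = 0.0618 − 1.10 × 10^-3 = 6.07 × 10^-2 M
Ka = [H+][A-]/[HA] = (1.10 × 10^-3)² / 6.07 × 10^-2 = 1.99 × 10^-5
pKa = -log(1.99 × 10^-5) = 4.70

pKa = 4.70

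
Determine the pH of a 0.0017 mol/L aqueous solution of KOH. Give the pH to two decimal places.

pH = 11.23

KOH is a strong base; [OH-] = 0.0017 M.
pOH = -log(0.0017) = 2.77
pH = 14.00 - 2.77 = 11.23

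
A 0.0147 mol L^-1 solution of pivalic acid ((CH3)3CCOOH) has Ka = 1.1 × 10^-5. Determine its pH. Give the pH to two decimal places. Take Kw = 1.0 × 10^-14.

(CH3)3CCOOH ⇌ (CH3)3CCOO- + H+
From the ICE table, Ka = [H+]²/(0.0147 − [H+]) = 1.1 × 10^-5.
Assume [H+] ≪ 0.0147: [H+] ≈ √(1.1 × 10^-5 × 0.0147) = 4.02 × 10^-4 M
Check: 2.7% ionized — well under 5%, approximation valid.
pH = −log[H+] = −log(4.02 × 10^-4) = 3.40

pH = 3.40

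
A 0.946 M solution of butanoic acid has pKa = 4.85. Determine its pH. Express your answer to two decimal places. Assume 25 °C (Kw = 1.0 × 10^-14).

pH = 2.44

CH3(CH2)2COOH ⇌ CH3(CH2)2COO- + H+
Ka = 10^(−4.85) = 1.41 × 10^-5
Ka = x²/(0.946 − x) = 1.41 × 10^-5
Neglecting x in the denominator: x = √(1.41 × 10^-5 × 0.946) = 3.65 × 10^-3 M
Check: 0.39% ionized — well under 5%, approximation valid.
pH = −log(3.65 × 10^-3) = 2.44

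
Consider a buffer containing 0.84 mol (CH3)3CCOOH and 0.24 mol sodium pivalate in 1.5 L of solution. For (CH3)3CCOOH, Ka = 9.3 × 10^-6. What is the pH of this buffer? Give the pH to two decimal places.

pH = 4.49

pKa = −log(9.3 × 10^-6) = 5.032
pH = pKa + log([A⁻]/[HA]) = 5.032 + log(0.24/0.84)
pH = 5.032 + (-0.544) = 4.49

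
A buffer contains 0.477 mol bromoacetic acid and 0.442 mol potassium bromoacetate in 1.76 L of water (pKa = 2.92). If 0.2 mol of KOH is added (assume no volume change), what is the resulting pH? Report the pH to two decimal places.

pH = 3.29

After neutralization: n(BrCH2COOH) = 0.277 mol, n(BrCH2COO-) = 0.642 mol.
pH = pKa + log(n_BrCH2COO-/n_BrCH2COOH) = 2.92 + log(0.642/0.277) = 2.92 + (+0.365)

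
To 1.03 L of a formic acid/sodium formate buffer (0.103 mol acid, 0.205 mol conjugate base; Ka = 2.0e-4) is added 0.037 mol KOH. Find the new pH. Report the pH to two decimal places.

pH = 4.26

After neutralization: n(HCOOH) = 0.066 mol, n(HCOO-) = 0.242 mol.
pKa = −log(2.0 × 10^-4) = 3.699
pH = pKa + log(n_HCOO-/n_HCOOH) = 3.699 + log(0.242/0.066) = 3.699 + (+0.564)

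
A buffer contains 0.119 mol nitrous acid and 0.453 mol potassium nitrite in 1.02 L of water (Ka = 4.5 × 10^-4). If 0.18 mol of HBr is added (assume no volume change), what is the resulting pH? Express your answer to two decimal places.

After neutralization: n(HNO2) = 0.299 mol, n(NO2-) = 0.273 mol.
pKa = −log(4.5 × 10^-4) = 3.347
pH = pKa + log([A⁻]/[HA]) = 3.347 + log(0.273/0.299) = 3.347 -0.040

pH = 3.31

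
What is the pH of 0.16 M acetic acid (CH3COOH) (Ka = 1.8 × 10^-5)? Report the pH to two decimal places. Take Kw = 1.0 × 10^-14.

CH3COOH ⇌ CH3COO- + H+
From the ICE table, Ka = x²/(0.16 − x) = 1.8 × 10^-5.
Neglecting x in the denominator: x = √(1.8 × 10^-5 × 0.16) = 1.70 × 10^-3 M
pH = −log[H+] = −log(1.70 × 10^-3) = 2.77

pH = 2.77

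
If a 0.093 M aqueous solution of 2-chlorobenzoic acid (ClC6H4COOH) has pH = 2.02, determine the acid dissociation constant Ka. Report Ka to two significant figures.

Ka = 1.1 × 10^-3

[H+] = 10^(-2.02) = 9.55 × 10^-3 M
At equilibrium [HA] = 0.093 − 9.55 × 10^-3 = 8.34 × 10^-2 M
Ka = [H+][A-]/[HA] = (9.55 × 10^-3)² / 8.34 × 10^-2 = 1.1 × 10^-3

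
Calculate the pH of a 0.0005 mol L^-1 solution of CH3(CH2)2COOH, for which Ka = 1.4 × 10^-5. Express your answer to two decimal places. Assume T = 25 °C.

CH3(CH2)2COOH ⇌ CH3(CH2)2COO- + H+
From the ICE table, Ka = x²/(0.0005 − x) = 1.4 × 10^-5.
Here C₀/Ka ≈ 35.7, so the small-x approximation fails. Use the quadratic:
x = [−1.4e-05 + √(1.4e-05² + 2.8e-08)]/2 = 7.70 × 10^-5 M
pH = −log(7.70 × 10^-5) = 4.11

pH = 4.11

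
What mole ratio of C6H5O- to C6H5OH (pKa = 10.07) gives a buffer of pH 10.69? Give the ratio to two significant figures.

pH = pKa + log(r) ⇒ log(r) = 10.69 − 10.07 = +0.62
r = [C6H5O-]/[C6H5OH] = 10^(+0.62) = 4.17

ratio = 4.2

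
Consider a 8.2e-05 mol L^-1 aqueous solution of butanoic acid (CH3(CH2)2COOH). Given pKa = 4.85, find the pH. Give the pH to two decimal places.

pH = 4.56

CH3(CH2)2COOH ⇌ CH3(CH2)2COO- + H+
Ka = 10^(−4.85) = 1.41 × 10^-5
From the ICE table, Ka = [H+]²/(8.2e-05 − [H+]) = 1.41 × 10^-5.
The 5% rule fails; solving [H+]² + Ka·[H+] − Ka·C₀ = 0 exactly:
[H+] = (−Ka + √(Ka² + 4·Ka·C₀))/2 = 2.77 × 10^-5 M
pH = −log[H+] = −log(2.77 × 10^-5) = 4.56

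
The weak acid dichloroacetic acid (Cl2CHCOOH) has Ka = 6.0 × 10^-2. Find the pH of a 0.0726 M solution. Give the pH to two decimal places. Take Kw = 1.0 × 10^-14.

pH = 1.37

Cl2CHCOOH ⇌ Cl2CHCOO- + H+
Ka = x²/(0.0726 − x) = 6.0 × 10^-2
The 5% rule fails; solving x² + Ka·x − Ka·C₀ = 0 exactly:
x = (−Ka + √(Ka² + 4·Ka·C₀))/2 = 4.25 × 10^-2 M
pH = −log[H+] = −log(4.25 × 10^-2) = 1.37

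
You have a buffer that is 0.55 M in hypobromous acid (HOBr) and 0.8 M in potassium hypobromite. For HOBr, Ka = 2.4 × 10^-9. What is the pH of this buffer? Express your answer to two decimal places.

pH = 8.78

pKa = −log(2.4 × 10^-9) = 8.620
Using pH = pKa + log([base]/[acid]) with [base]/[acid] = 0.8/0.55:
pH = 8.620 + (+0.163) = 8.78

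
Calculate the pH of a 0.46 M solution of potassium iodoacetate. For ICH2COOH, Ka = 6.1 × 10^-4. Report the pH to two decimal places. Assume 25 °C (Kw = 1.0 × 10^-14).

ICH2COO- is the conjugate base of the weak acid ICH2COOH.
Kb = Kw/Ka = 1.0×10^-14 / 6.1 × 10^-4 = 1.64 × 10^-11
From the ICE table, Kb = [OH-]²/(0.46 − [OH-]) = 1.64 × 10^-11.
Assume [OH-] ≪ 0.46: [OH-] ≈ √(1.64 × 10^-11 × 0.46) = 2.75 × 10^-6 M
([OH-]/C₀ = 0.0006% < 5%, so the approximation holds.)
pOH = 5.56, so pH = 14.00 − pOH = 8.44

pH = 8.44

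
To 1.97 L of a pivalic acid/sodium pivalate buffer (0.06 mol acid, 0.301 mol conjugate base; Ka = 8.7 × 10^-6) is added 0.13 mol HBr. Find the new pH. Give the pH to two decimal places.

pH = 5.01

Added H+ converts (CH3)3CCOO- to (CH3)3CCOOH: (CH3)3CCOOH → 0.19 mol, (CH3)3CCOO- → 0.171 mol.
pKa = −log(8.7 × 10^-6) = 5.060
pH = pKa + log(n_(CH3)3CCOO-/n_(CH3)3CCOOH) = 5.060 + log(0.171/0.19) = 5.060 + (-0.046)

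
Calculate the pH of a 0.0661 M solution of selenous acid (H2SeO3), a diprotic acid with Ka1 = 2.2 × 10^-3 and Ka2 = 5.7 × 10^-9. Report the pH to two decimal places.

Since Ka1 ≫ Ka2, the first ionization dominates [H+].
Ka1 = x²/(0.0661 − x) = 2.2 × 10^-3
Solving the quadratic: x = (−Ka1 + √(Ka1² + 4·Ka1·C₀))/2 = 1.10 × 10^-2 M
pH = −log(1.10 × 10^-2) = 1.96

pH = 1.96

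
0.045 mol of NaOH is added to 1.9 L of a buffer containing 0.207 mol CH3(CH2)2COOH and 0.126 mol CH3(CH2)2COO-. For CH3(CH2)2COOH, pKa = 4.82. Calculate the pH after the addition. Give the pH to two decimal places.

pH = 4.84

OH- converts CH3(CH2)2COOH to CH3(CH2)2COO-: CH3(CH2)2COOH → 0.162 mol, CH3(CH2)2COO- → 0.171 mol.
pH = pKa + log(n_CH3(CH2)2COO-/n_CH3(CH2)2COOH) = 4.82 + log(0.171/0.162) = 4.82 + (+0.023)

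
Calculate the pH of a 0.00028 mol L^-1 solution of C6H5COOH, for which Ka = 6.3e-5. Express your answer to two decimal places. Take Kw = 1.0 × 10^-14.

pH = 3.98

C6H5COOH ⇌ C6H5COO- + H+
Ka = [H+]²/(0.00028 − [H+]) = 6.3 × 10^-5
[H+] is not negligible relative to C₀; solve [H+]² + 6.3e-05·[H+] − 1.76e-08 = 0.
[H+] = [−6.3e-05 + √(6.3e-05² + 7.06e-08)]/2 = 1.05 × 10^-4 M
pH = −log[H+] = −log(1.05 × 10^-4) = 3.98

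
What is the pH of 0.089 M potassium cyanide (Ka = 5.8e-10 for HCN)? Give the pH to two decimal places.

pH = 11.09

CN- is the conjugate base of the weak acid HCN.
Kb = Kw/Ka = 1.0×10^-14 / 5.8 × 10^-10 = 1.72 × 10^-5
From the ICE table, Kb = x²/(0.089 − x) = 1.72 × 10^-5.
Since Kb ≪ C₀, x ≈ √(Kb·C₀) = 1.24 × 10^-3 M.
pOH = 2.91, so pH = 14.00 − pOH = 11.09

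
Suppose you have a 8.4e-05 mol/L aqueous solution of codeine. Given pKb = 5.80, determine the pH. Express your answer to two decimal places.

pH = 9.03

C18H21NO3 + H2O ⇌ C18H22NO3+ + OH-
Kb = 10^(−5.80) = 1.58 × 10^-6
From the ICE table, Kb = x²/(8.4e-05 − x) = 1.58 × 10^-6.
Here C₀/Kb ≈ 53.2, so the small-x approximation fails. Use the quadratic:
x = (−Kb + √(Kb² + 4·Kb·C₀))/2 = 1.08 × 10^-5 M
pOH = −log(1.08 × 10^-5) = 4.97; pH = 14.00 − 4.97 = 9.03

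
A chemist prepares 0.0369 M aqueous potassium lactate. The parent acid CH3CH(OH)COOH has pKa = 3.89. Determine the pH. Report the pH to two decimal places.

pH = 8.23

CH3CH(OH)COO- is the conjugate base of the weak acid CH3CH(OH)COOH.
Ka = 10^(−3.89) = 1.29 × 10^-4
Kb = Kw/Ka = 1.0×10^-14 / 1.29 × 10^-4 = 7.75 × 10^-11
From the ICE table, Kb = [OH-]²/(0.0369 − [OH-]) = 7.75 × 10^-11.
Neglecting [OH-] in the denominator: [OH-] = √(7.75 × 10^-11 × 0.0369) = 1.69 × 10^-6 M
([OH-]/C₀ = 0.0046% < 5%, so the approximation holds.)
pOH = −log(1.69 × 10^-6) = 5.77; pH = 14.00 − 5.77 = 8.23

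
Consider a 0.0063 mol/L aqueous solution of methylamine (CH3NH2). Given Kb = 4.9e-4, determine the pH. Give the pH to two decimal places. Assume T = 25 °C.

pH = 11.18

CH3NH2 + H2O ⇌ CH3NH3+ + OH-
Kb = [OH-]²/(0.0063 − [OH-]) = 4.9 × 10^-4
The 5% rule fails; solving [OH-]² + Kb·[OH-] − Kb·C₀ = 0 exactly:
[OH-] = (−Kb + √(Kb² + 4·Kb·C₀))/2 = 1.53 × 10^-3 M
pOH = 2.82, so pH = 14.00 − pOH = 11.18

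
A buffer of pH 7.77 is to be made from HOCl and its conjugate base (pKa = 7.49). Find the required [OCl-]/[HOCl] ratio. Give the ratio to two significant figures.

ratio = 1.9

pH = pKa + log(r) ⇒ log(r) = 7.77 − 7.49 = +0.28
r = [OCl-]/[HOCl] = 10^(+0.28) = 1.91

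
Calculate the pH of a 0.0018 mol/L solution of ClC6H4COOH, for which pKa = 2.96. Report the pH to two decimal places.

ClC6H4COOH ⇌ ClC6H4COO- + H+
Ka = 10^(−2.96) = 1.10 × 10^-3
Ka = x²/(0.0018 − x) = 1.10 × 10^-3
x is not negligible relative to C₀; solve x² + 0.0011·x − 1.98e-06 = 0.
x = (−Ka + √(Ka² + 4·Ka·C₀))/2 = 9.61 × 10^-4 M
pH = −log[H+] = −log(9.61 × 10^-4) = 3.02

pH = 3.02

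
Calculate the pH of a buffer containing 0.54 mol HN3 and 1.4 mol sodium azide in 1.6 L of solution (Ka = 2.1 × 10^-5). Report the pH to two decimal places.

pKa = −log(2.1 × 10^-5) = 4.678
Henderson–Hasselbalch: pH = pKa + log([N3-]/[HN3]) = 4.678 + log(1.4/0.54)
pH = 4.678 + (+0.414) = 5.09

pH = 5.09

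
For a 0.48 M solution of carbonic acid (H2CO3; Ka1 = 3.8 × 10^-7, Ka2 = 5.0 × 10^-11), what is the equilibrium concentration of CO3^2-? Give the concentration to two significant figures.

5.0 × 10^-11 M

First ionization gives [H+] ≈ [HCO3-] = 4.27 × 10^-4 M.
Second step: Ka2 = [H+][CO3^2-]/[HCO3-] ≈ [CO3^2-] (since [H+] ≈ [HCO3-]).
So [CO3^2-] ≈ Ka2.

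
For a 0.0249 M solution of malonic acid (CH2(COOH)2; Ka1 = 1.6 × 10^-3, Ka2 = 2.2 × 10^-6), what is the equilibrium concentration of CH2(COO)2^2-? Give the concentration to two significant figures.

2.2 × 10^-6 M

First ionization gives [H+] ≈ [CH2(COOH)COO-] = 5.56 × 10^-3 M.
Second step: Ka2 = [H+][CH2(COO)2^2-]/[CH2(COOH)COO-] ≈ [CH2(COO)2^2-] (since [H+] ≈ [CH2(COOH)COO-]).
So [CH2(COO)2^2-] ≈ Ka2.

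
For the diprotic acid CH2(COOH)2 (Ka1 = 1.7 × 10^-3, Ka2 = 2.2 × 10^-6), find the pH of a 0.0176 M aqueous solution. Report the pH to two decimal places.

pH = 2.33

Ka1 ≫ Ka2, so treat the first dissociation as the only significant source of H+.
Ka1 = x²/(0.0176 − x) = 1.7 × 10^-3
Solving the quadratic: x = (−Ka1 + √(Ka1² + 4·Ka1·C₀))/2 = 4.69 × 10^-3 M
pH = −log(4.69 × 10^-3) = 2.33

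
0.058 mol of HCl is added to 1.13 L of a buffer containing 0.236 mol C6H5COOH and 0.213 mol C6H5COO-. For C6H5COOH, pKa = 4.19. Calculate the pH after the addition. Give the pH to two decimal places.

pH = 3.91

Added H+ converts C6H5COO- to C6H5COOH: C6H5COOH → 0.294 mol, C6H5COO- → 0.155 mol.
pH = pKa + log([A⁻]/[HA]) = 4.19 + log(0.155/0.294) = 4.19 -0.278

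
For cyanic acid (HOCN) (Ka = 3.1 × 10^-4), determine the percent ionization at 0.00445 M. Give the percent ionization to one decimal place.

23.1%

HOCN ⇌ OCN- + H+; let x = [H+] at equilibrium.
Solve x² + 0.00031x − 1.38e-06 = 0 → x = 1.03 × 10^-3 M
Fraction ionized = 1.03 × 10^-3 / 0.00445 = 0.2315 → 23.1%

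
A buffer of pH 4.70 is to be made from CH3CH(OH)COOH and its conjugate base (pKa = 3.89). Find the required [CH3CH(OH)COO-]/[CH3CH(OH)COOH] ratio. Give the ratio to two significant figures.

pH = pKa + log(r) ⇒ log(r) = 4.70 − 3.89 = +0.81
r = [CH3CH(OH)COO-]/[CH3CH(OH)COOH] = 10^(+0.81) = 6.46

ratio = 6.5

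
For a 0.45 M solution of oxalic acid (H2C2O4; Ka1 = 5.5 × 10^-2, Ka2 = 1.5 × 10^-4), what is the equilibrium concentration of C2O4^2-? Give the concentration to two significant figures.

1.5 × 10^-4 M

First ionization gives [H+] ≈ [HC2O4-] = 1.32 × 10^-1 M.
Second step: Ka2 = [H+][C2O4^2-]/[HC2O4-] ≈ [C2O4^2-] (since [H+] ≈ [HC2O4-]).
So [C2O4^2-] ≈ Ka2.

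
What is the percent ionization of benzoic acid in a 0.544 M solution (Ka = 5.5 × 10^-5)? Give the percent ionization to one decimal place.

C6H5COOH ⇌ C6H5COO- + H+; let x = [H+] at equilibrium.
x ≈ √(Ka·C₀) = √(5.5 × 10^-5 × 0.544) = 5.47 × 10^-3 M
% ionization = x/C₀ × 100% = 5.47 × 10^-3/0.544 × 100% = 1.0%

1.0%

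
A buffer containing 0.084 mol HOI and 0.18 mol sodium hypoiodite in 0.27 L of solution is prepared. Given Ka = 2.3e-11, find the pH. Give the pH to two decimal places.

pH = 10.97

pKa = −log(2.3 × 10^-11) = 10.638
Henderson–Hasselbalch: pH = pKa + log([OI-]/[HOI]) = 10.638 + log(0.18/0.084)
pH = 10.638 + (+0.331) = 10.97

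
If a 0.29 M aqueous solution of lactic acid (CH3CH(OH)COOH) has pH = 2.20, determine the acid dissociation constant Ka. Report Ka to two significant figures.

[H+] = 10^(-2.20) = 6.31 × 10^-3 M
At equilibrium [HA] = 0.29 − 6.31 × 10^-3 = 2.84 × 10^-1 M
Ka = [H+][A-]/[HA] = (6.31 × 10^-3)² / 2.84 × 10^-1 = 1.4 × 10^-4

Ka = 1.4 × 10^-4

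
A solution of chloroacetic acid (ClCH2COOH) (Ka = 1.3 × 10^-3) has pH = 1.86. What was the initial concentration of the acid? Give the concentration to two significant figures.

C₀ = 1.6 × 10^-1 M

[H+] = 10^(-1.86) = 1.38 × 10^-2 M = x
Ka = x²/(C₀ − x) ⇒ C₀ = x + x²/Ka
C₀ = 1.38 × 10^-2 + (1.38 × 10^-2)²/(1.3 × 10^-3) = 1.60 × 10^-1 M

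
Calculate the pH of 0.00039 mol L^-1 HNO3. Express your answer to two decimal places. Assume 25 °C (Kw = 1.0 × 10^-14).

pH = 3.41

HNO3 is a strong acid and dissociates completely, so [H+] = 0.00039 M.
pH = -log(0.00039) = 3.41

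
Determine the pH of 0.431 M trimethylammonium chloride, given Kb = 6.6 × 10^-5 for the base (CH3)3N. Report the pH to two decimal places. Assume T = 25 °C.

pH = 5.09

(CH3)3NH+ is the conjugate acid of the weak base (CH3)3N.
Ka = Kw/Kb = 1.0×10^-14 / 6.6 × 10^-5 = 1.52 × 10^-10
Let x = [H+] at equilibrium. Ka = x²/(0.431 − x).
Neglecting x in the denominator: x = √(1.52 × 10^-10 × 0.431) = 8.09 × 10^-6 M
pH = −log[H+] = −log(8.09 × 10^-6) = 5.09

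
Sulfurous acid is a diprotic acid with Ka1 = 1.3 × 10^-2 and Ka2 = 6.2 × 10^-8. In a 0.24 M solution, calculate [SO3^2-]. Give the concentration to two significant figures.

First ionization gives [H+] ≈ [HSO3-] = 4.97 × 10^-2 M.
Second step: Ka2 = [H+][SO3^2-]/[HSO3-] ≈ [SO3^2-] (since [H+] ≈ [HSO3-]).
So [SO3^2-] ≈ Ka2.

6.2 × 10^-8 M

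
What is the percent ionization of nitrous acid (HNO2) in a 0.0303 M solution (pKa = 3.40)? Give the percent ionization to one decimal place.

10.8%

HNO2 ⇌ NO2- + H+; let x = [H+] at equilibrium.
Ka = 10^(−3.40) = 3.98 × 10^-4
Ka = x²/(C₀ − x); solving the quadratic gives x = 3.28 × 10^-3 M.
Fraction ionized = 3.28 × 10^-3 / 0.0303 = 0.1083 → 10.8%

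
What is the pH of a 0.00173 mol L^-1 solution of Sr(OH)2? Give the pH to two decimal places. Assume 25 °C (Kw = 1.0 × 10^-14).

Sr(OH)2 is a strong base (each formula unit releases 2 OH-); [OH-] = 0.00346 M.
pOH = -log(0.00346) = 2.46
pH = 14.00 - 2.46 = 11.54

pH = 11.54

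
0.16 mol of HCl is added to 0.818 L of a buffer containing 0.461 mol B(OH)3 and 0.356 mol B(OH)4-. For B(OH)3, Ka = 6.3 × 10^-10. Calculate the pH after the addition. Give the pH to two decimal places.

Added H+ converts B(OH)4- to B(OH)3: B(OH)3 → 0.621 mol, B(OH)4- → 0.196 mol.
pKa = −log(6.3 × 10^-10) = 9.201
pH = pKa + log([A⁻]/[HA]) = 9.201 + log(0.196/0.621) = 9.201 -0.501

pH = 8.70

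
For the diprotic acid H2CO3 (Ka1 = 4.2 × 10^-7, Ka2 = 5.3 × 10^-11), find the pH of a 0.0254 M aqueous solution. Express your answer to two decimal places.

pH = 3.99

Since Ka1 ≫ Ka2, the first ionization dominates [H+].
Ka1 = x²/(0.0254 − x) = 4.2 × 10^-7
x ≈ √(4.2 × 10^-7 × 0.0254) = 1.03 × 10^-4 M
pH = −log(1.03 × 10^-4) = 3.99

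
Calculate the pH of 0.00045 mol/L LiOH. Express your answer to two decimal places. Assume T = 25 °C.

pH = 10.65

LiOH is a strong base; [OH-] = 0.00045 M.
pOH = -log(0.00045) = 3.35
pH = 14.00 - 3.35 = 10.65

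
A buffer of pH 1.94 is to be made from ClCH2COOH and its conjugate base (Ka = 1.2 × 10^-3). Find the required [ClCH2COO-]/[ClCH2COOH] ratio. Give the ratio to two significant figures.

pKa = -log(1.2 × 10^-3) = 2.921
pH = pKa + log(r) ⇒ log(r) = 1.94 − 2.921 = -0.981
r = [ClCH2COO-]/[ClCH2COOH] = 10^(-0.981) = 0.104

ratio = 0.10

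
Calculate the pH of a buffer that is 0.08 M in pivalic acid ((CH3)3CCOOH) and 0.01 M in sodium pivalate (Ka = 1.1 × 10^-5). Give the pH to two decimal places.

pH = 4.06

pKa = −log(1.1 × 10^-5) = 4.959
Henderson–Hasselbalch: pH = pKa + log([(CH3)3CCOO-]/[(CH3)3CCOOH]) = 4.959 + log(0.01/0.08)
pH = 4.959 + (-0.903) = 4.06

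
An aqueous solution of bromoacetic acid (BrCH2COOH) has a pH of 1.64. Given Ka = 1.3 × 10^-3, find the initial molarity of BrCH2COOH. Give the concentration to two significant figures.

C₀ = 4.3 × 10^-1 M

[H+] = 10^(-1.64) = 2.29 × 10^-2 M = x
Ka = x²/(C₀ − x) ⇒ C₀ = x + x²/Ka
C₀ = 2.29 × 10^-2 + (2.29 × 10^-2)²/(1.3 × 10^-3) = 4.26 × 10^-1 M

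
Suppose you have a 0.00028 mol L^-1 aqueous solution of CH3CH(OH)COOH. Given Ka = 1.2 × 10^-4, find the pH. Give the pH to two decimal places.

CH3CH(OH)COOH ⇌ CH3CH(OH)COO- + H+
Ka = x²/(0.00028 − x) = 1.2 × 10^-4
x is not negligible relative to C₀; solve x² + 0.00012·x − 3.36e-08 = 0.
x = (−Ka + √(Ka² + 4·Ka·C₀))/2 = 1.33 × 10^-4 M
pH = −log[H+] = −log(1.33 × 10^-4) = 3.88

pH = 3.88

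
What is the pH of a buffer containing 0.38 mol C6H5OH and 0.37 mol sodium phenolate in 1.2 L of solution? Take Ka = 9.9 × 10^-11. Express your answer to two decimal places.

pH = 9.99

pKa = −log(9.9 × 10^-11) = 10.004
Henderson–Hasselbalch: pH = pKa + log([C6H5O-]/[C6H5OH]) = 10.004 + log(0.37/0.38)
pH = 10.004 + (-0.012) = 9.99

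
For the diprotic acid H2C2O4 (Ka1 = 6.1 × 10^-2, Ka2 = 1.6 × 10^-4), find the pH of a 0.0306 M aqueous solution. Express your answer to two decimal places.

pH = 1.65

Since Ka1 ≫ Ka2, the first ionization dominates [H+].
Ka1 = x²/(0.0306 − x) = 6.1 × 10^-2
Solving the quadratic: x = (−Ka1 + √(Ka1² + 4·Ka1·C₀))/2 = 2.24 × 10^-2 M
pH = −log(2.24 × 10^-2) = 1.65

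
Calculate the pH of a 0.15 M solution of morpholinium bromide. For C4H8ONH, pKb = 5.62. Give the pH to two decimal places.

pH = 4.60

C4H8ONH2+ is the conjugate acid of the weak base C4H8ONH.
Kb = 10^(−5.62) = 2.40 × 10^-6
Ka = Kw/Kb = 1.0×10^-14 / 2.40 × 10^-6 = 4.17 × 10^-9
From the ICE table, Ka = [H+]²/(0.15 − [H+]) = 4.17 × 10^-9.
Neglecting [H+] in the denominator: [H+] = √(4.17 × 10^-9 × 0.15) = 2.50 × 10^-5 M
pH = −log[H+] = −log(2.50 × 10^-5) = 4.60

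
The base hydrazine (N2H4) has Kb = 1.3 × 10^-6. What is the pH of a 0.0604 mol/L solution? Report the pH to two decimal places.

N2H4 + H2O ⇌ N2H5+ + OH-
From the ICE table, Kb = x²/(0.0604 − x) = 1.3 × 10^-6.
Since Kb ≪ C₀, x ≈ √(Kb·C₀) = 2.80 × 10^-4 M.
Check: 0.46% ionized — well under 5%, approximation valid.
pOH = −log(2.80 × 10^-4) = 3.55; pH = 14.00 − 3.55 = 10.45

pH = 10.45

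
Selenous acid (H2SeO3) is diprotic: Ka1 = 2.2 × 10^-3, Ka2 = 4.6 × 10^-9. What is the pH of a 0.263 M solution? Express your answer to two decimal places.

Since Ka1 ≫ Ka2, the first ionization dominates [H+].
Ka1 = x²/(0.263 − x) = 2.2 × 10^-3
Solving the quadratic: x = (−Ka1 + √(Ka1² + 4·Ka1·C₀))/2 = 2.30 × 10^-2 M
pH = −log(2.30 × 10^-2) = 1.64

pH = 1.64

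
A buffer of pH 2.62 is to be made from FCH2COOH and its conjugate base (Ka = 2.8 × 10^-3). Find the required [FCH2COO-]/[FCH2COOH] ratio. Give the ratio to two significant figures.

ratio = 1.2

pKa = -log(2.8 × 10^-3) = 2.553
pH = pKa + log(r) ⇒ log(r) = 2.62 − 2.553 = +0.067
r = [FCH2COO-]/[FCH2COOH] = 10^(+0.067) = 1.17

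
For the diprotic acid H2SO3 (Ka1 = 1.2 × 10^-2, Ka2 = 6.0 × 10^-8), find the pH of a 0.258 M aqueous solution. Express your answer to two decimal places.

pH = 1.30

Since Ka1 ≫ Ka2, the first ionization dominates [H+].
Ka1 = x²/(0.258 − x) = 1.2 × 10^-2
Solving the quadratic: x = (−Ka1 + √(Ka1² + 4·Ka1·C₀))/2 = 5.00 × 10^-2 M
pH = −log(5.00 × 10^-2) = 1.30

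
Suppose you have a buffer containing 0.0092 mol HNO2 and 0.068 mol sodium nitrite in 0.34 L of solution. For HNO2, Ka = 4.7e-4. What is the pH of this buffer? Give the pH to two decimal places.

pKa = −log(4.7 × 10^-4) = 3.328
pH = pKa + log([A⁻]/[HA]) = 3.328 + log(0.068/0.0092)
pH = 3.328 + (+0.869) = 4.20

pH = 4.20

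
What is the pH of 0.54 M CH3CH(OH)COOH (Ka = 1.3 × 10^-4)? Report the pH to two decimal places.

CH3CH(OH)COOH ⇌ CH3CH(OH)COO- + H+
From the ICE table, Ka = [H+]²/(0.54 − [H+]) = 1.3 × 10^-4.
Neglecting [H+] in the denominator: [H+] = √(1.3 × 10^-4 × 0.54) = 8.38 × 10^-3 M
pH = −log(8.38 × 10^-3) = 2.08

pH = 2.08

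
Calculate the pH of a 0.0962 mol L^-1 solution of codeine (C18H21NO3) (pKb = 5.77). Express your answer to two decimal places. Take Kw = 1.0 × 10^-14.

pH = 10.61

C18H21NO3 + H2O ⇌ C18H22NO3+ + OH-
Kb = 10^(−5.77) = 1.70 × 10^-6
Let x = [OH-] at equilibrium. Kb = x²/(0.0962 − x).
Assume x ≪ 0.0962: x ≈ √(1.70 × 10^-6 × 0.0962) = 4.04 × 10^-4 M
pOH = 3.39, so pH = 14.00 − pOH = 10.61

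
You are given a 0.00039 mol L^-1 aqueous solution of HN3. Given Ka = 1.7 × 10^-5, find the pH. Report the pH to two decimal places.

pH = 4.13

HN3 ⇌ N3- + H+
Let x = [H+] at equilibrium. Ka = x²/(0.00039 − x).
The 5% rule fails; solving x² + Ka·x − Ka·C₀ = 0 exactly:
x = [−1.7e-05 + √(1.7e-05² + 2.65e-08)]/2 = 7.34 × 10^-5 M
pH = −log[H+] = −log(7.34 × 10^-5) = 4.13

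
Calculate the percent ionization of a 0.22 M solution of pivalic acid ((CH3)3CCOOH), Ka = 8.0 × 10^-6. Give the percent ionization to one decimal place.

0.6%

(CH3)3CCOOH ⇌ (CH3)3CCOO- + H+; let x = [H+] at equilibrium.
x ≈ √(Ka·C₀) = √(8.0 × 10^-6 × 0.22) = 1.33 × 10^-3 M
Fraction ionized = 1.33 × 10^-3 / 0.22 = 0.0060 → 0.6%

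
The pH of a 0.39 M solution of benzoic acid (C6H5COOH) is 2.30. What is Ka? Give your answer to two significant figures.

[H+] = 10^(-2.30) = 5.01 × 10^-3 M
At equilibrium [HA] = 0.39 − 5.01 × 10^-3 = 3.85 × 10^-1 M
Ka = [H+][A-]/[HA] = (5.01 × 10^-3)² / 3.85 × 10^-1 = 6.5 × 10^-5

Ka = 6.5 × 10^-5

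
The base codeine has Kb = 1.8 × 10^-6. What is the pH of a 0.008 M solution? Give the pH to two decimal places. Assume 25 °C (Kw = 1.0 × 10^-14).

pH = 10.08

C18H21NO3 + H2O ⇌ C18H22NO3+ + OH-
From the ICE table, Kb = [OH-]²/(0.008 − [OH-]) = 1.8 × 10^-6.
Neglecting [OH-] in the denominator: [OH-] = √(1.8 × 10^-6 × 0.008) = 1.20 × 10^-4 M
([OH-]/C₀ = 1.5% < 5%, so the approximation holds.)
pOH = −log(1.20 × 10^-4) = 3.92; pH = 14.00 − 3.92 = 10.08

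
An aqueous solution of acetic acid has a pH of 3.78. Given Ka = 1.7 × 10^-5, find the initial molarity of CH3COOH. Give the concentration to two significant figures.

C₀ = 1.8 × 10^-3 M

[H+] = 10^(-3.78) = 1.66 × 10^-4 M = x
Ka = x²/(C₀ − x) ⇒ C₀ = x + x²/Ka
C₀ = 1.66 × 10^-4 + (1.66 × 10^-4)²/(1.7 × 10^-5) = 1.79 × 10^-3 M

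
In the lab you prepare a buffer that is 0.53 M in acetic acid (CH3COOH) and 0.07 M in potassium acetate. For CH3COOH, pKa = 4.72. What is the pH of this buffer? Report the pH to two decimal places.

pH = 3.84

pH = pKa + log([A⁻]/[HA]) = 4.72 + log(0.07/0.53)
pH = 4.72 + (-0.879) = 3.84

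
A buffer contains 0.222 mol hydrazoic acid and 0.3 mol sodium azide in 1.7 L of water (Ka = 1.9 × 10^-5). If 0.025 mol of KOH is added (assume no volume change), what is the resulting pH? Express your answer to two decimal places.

pH = 4.94

After neutralization: n(HN3) = 0.197 mol, n(N3-) = 0.325 mol.
pKa = −log(1.9 × 10^-5) = 4.721
pH = pKa + log(n_N3-/n_HN3) = 4.721 + log(0.325/0.197) = 4.721 + (+0.217)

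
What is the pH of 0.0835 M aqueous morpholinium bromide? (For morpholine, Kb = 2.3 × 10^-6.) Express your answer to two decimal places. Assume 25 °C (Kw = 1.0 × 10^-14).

C4H8ONH2+ is the conjugate acid of the weak base C4H8ONH.
Ka = Kw/Kb = 1.0×10^-14 / 2.3 × 10^-6 = 4.35 × 10^-9
From the ICE table, Ka = [H+]²/(0.0835 − [H+]) = 4.35 × 10^-9.
Since Ka ≪ C₀, [H+] ≈ √(Ka·C₀) = 1.91 × 10^-5 M.
pH = −log(1.91 × 10^-5) = 4.72

pH = 4.72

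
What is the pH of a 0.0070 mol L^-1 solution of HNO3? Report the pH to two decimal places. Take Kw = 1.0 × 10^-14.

pH = 2.15

HNO3 is a strong acid and dissociates completely, so [H+] = 0.0070 M.
pH = -log(0.007) = 2.15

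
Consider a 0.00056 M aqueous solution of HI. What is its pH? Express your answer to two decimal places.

pH = 3.25

HI is a strong acid and dissociates completely, so [H+] = 0.00056 M.
pH = -log(0.00056) = 3.25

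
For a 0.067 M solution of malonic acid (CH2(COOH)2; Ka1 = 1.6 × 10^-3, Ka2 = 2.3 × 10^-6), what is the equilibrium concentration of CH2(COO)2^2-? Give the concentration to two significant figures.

2.3 × 10^-6 M

First ionization gives [H+] ≈ [CH2(COOH)COO-] = 9.58 × 10^-3 M.
Second step: Ka2 = [H+][CH2(COO)2^2-]/[CH2(COOH)COO-] ≈ [CH2(COO)2^2-] (since [H+] ≈ [CH2(COOH)COO-]).
So [CH2(COO)2^2-] ≈ Ka2.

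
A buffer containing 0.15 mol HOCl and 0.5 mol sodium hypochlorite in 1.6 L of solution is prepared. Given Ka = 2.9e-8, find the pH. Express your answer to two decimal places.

pKa = −log(2.9 × 10^-8) = 7.538
pH = pKa + log([A⁻]/[HA]) = 7.538 + log(0.5/0.15)
pH = 7.538 + (+0.523) = 8.06

pH = 8.06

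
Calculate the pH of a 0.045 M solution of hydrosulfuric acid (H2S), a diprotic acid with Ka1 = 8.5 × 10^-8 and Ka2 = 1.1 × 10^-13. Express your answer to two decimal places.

pH = 4.21

Since Ka1 ≫ Ka2, the first ionization dominates [H+].
Ka1 = x²/(0.045 − x) = 8.5 × 10^-8
x ≈ √(8.5 × 10^-8 × 0.045) = 6.18 × 10^-5 M
pH = −log(6.18 × 10^-5) = 4.21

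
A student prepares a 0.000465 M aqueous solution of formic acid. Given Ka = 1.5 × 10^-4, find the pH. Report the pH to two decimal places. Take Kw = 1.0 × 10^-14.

pH = 3.70

HCOOH ⇌ HCOO- + H+
Ka = [H+]²/(0.000465 − [H+]) = 1.5 × 10^-4
Here C₀/Ka ≈ 3.1, so the small-[H+] approximation fails. Use the quadratic:
[H+] = (−Ka + √(Ka² + 4·Ka·C₀))/2 = 2.00 × 10^-4 M
pH = −log(2.00 × 10^-4) = 3.70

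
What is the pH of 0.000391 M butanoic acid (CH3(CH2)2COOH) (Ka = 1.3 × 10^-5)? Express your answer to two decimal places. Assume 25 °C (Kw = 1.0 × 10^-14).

CH3(CH2)2COOH ⇌ CH3(CH2)2COO- + H+
Ka = x²/(0.000391 − x) = 1.3 × 10^-5
The 5% rule fails; solving x² + Ka·x − Ka·C₀ = 0 exactly:
x = [−1.3e-05 + √(1.3e-05² + 2.03e-08)]/2 = 6.51 × 10^-5 M
pH = −log(6.51 × 10^-5) = 4.19

pH = 4.19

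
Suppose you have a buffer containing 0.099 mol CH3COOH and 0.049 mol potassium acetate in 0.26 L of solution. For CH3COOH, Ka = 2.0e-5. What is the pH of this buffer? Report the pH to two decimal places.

pH = 4.39

pKa = −log(2.0 × 10^-5) = 4.699
Using pH = pKa + log([base]/[acid]) with [base]/[acid] = 0.049/0.099:
pH = 4.699 + (-0.305) = 4.39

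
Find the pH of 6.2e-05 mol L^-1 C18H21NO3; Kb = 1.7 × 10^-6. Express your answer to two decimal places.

pH = 8.98

C18H21NO3 + H2O ⇌ C18H22NO3+ + OH-
From the ICE table, Kb = x²/(6.2e-05 − x) = 1.7 × 10^-6.
x is not negligible relative to C₀; solve x² + 1.7e-06·x − 1.05e-10 = 0.
x = [−1.7e-06 + √(1.7e-06² + 4.22e-10)]/2 = 9.45 × 10^-6 M
pOH = −log(9.45 × 10^-6) = 5.02; pH = 14.00 − 5.02 = 8.98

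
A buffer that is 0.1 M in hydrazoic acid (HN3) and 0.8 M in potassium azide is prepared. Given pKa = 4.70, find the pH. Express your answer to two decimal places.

Henderson–Hasselbalch: pH = pKa + log([N3-]/[HN3]) = 4.70 + log(0.8/0.1)
pH = 4.70 + (+0.903) = 5.60

pH = 5.60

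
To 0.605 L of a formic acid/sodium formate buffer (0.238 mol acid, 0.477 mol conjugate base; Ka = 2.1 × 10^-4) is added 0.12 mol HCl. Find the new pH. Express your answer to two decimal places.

Added H+ converts HCOO- to HCOOH: HCOOH → 0.358 mol, HCOO- → 0.357 mol.
pKa = −log(2.1 × 10^-4) = 3.678
pH = pKa + log(n_HCOO-/n_HCOOH) = 3.678 + log(0.357/0.358) = 3.678 + (-0.001)

pH = 3.68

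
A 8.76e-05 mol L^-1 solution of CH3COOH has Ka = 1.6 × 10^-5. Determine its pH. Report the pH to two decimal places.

CH3COOH ⇌ CH3COO- + H+
From the ICE table, Ka = [H+]²/(8.76e-05 − [H+]) = 1.6 × 10^-5.
Here C₀/Ka ≈ 5.48, so the small-[H+] approximation fails. Use the quadratic:
[H+] = (−Ka + √(Ka² + 4·Ka·C₀))/2 = 3.03 × 10^-5 M
pH = −log[H+] = −log(3.03 × 10^-5) = 4.52

pH = 4.52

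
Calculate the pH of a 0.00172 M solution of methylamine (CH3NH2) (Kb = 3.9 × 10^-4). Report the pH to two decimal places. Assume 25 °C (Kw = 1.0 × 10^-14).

CH3NH2 + H2O ⇌ CH3NH3+ + OH-
Let x = [OH-] at equilibrium. Kb = x²/(0.00172 − x).
Here C₀/Kb ≈ 4.41, so the small-x approximation fails. Use the quadratic:
x = (−Kb + √(Kb² + 4·Kb·C₀))/2 = 6.47 × 10^-4 M
pOH = −log(6.47 × 10^-4) = 3.19; pH = 14.00 − 3.19 = 10.81

pH = 10.81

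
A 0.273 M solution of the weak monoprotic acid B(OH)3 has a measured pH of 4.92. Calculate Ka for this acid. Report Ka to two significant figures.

Ka = 5.3 × 10^-10

[H+] = 10^(-4.92) = 1.20 × 10^-5 M
At equilibrium [HA] = 0.273 − 1.20 × 10^-5 = 2.73 × 10^-1 M
Ka = [H+][A-]/[HA] = (1.20 × 10^-5)² / 2.73 × 10^-1 = 5.3 × 10^-10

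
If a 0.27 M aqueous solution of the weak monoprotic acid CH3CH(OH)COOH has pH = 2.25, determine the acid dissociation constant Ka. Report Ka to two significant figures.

[H+] = 10^(-2.25) = 5.62 × 10^-3 M
At equilibrium [HA] = 0.27 − 5.62 × 10^-3 = 2.64 × 10^-1 M
Ka = [H+][A-]/[HA] = (5.62 × 10^-3)² / 2.64 × 10^-1 = 1.2 × 10^-4

Ka = 1.2 × 10^-4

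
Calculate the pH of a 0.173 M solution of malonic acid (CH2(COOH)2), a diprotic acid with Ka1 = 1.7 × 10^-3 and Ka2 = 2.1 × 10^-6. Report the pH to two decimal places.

Since Ka1 ≫ Ka2, the first ionization dominates [H+].
Ka1 = x²/(0.173 − x) = 1.7 × 10^-3
Solving the quadratic: x = (−Ka1 + √(Ka1² + 4·Ka1·C₀))/2 = 1.63 × 10^-2 M
pH = −log(1.63 × 10^-2) = 1.79

pH = 1.79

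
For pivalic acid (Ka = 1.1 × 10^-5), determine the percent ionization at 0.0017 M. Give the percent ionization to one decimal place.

7.7%

(CH3)3CCOOH ⇌ (CH3)3CCOO- + H+; let x = [H+] at equilibrium.
Solve x² + 1.1e-05x − 1.87e-08 = 0 → x = 1.31 × 10^-4 M
Fraction ionized = 1.31 × 10^-4 / 0.0017 = 0.0771 → 7.7%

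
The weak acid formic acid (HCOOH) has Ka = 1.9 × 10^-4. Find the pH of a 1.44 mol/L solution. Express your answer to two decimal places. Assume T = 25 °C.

pH = 1.78

HCOOH ⇌ HCOO- + H+
From the ICE table, Ka = x²/(1.44 − x) = 1.9 × 10^-4.
Neglecting x in the denominator: x = √(1.9 × 10^-4 × 1.44) = 1.65 × 10^-2 M
Check: 1.1% ionized — well under 5%, approximation valid.
pH = −log(1.65 × 10^-2) = 1.78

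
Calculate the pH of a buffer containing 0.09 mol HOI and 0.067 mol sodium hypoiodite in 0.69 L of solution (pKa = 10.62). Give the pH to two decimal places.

pH = 10.49

Using pH = pKa + log([base]/[acid]) with [base]/[acid] = 0.067/0.09:
pH = 10.62 + (-0.128) = 10.49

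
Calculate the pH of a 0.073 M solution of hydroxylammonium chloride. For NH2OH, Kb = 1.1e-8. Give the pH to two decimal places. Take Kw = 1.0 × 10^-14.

pH = 3.59

NH3OH+ is the conjugate acid of the weak base NH2OH.
Ka = Kw/Kb = 1.0×10^-14 / 1.1 × 10^-8 = 9.09 × 10^-7
From the ICE table, Ka = x²/(0.073 − x) = 9.09 × 10^-7.
Assume x ≪ 0.073: x ≈ √(9.09 × 10^-7 × 0.073) = 2.58 × 10^-4 M
pH = −log[H+] = −log(2.58 × 10^-4) = 3.59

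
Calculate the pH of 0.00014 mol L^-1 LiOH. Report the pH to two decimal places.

pH = 10.15

LiOH is a strong base; [OH-] = 0.00014 M.
pOH = -log(0.00014) = 3.85
pH = 14.00 - 3.85 = 10.15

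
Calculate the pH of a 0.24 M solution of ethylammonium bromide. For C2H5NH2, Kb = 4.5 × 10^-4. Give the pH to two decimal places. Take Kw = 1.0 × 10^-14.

pH = 5.64

C2H5NH3+ is the conjugate acid of the weak base C2H5NH2.
Ka = Kw/Kb = 1.0×10^-14 / 4.5 × 10^-4 = 2.22 × 10^-11
From the ICE table, Ka = x²/(0.24 − x) = 2.22 × 10^-11.
Neglecting x in the denominator: x = √(2.22 × 10^-11 × 0.24) = 2.31 × 10^-6 M
pH = −log[H+] = −log(2.31 × 10^-6) = 5.64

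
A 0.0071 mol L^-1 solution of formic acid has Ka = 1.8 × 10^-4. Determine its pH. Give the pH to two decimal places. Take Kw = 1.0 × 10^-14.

HCOOH ⇌ HCOO- + H+
From the ICE table, Ka = x²/(0.0071 − x) = 1.8 × 10^-4.
x is not negligible relative to C₀; solve x² + 0.00018·x − 1.28e-06 = 0.
x = [−0.00018 + √(0.00018² + 5.11e-06)]/2 = 1.04 × 10^-3 M
pH = −log[H+] = −log(1.04 × 10^-3) = 2.98

pH = 2.98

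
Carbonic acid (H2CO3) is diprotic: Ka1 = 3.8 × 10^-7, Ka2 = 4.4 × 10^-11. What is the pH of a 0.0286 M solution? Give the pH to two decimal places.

Since Ka1 ≫ Ka2, the first ionization dominates [H+].
Ka1 = x²/(0.0286 − x) = 3.8 × 10^-7
x ≈ √(3.8 × 10^-7 × 0.0286) = 1.04 × 10^-4 M
pH = −log(1.04 × 10^-4) = 3.98

pH = 3.98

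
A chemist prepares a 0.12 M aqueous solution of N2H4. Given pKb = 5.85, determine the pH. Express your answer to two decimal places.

N2H4 + H2O ⇌ N2H5+ + OH-
Kb = 10^(−5.85) = 1.41 × 10^-6
Kb = x²/(0.12 − x) = 1.41 × 10^-6
Assume x ≪ 0.12: x ≈ √(1.41 × 10^-6 × 0.12) = 4.11 × 10^-4 M
Check: 0.34% ionized — well under 5%, approximation valid.
pOH = 3.39, so pH = 14.00 − pOH = 10.61

pH = 10.61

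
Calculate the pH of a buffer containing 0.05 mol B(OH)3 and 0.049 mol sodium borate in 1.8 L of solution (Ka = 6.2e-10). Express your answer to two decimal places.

pKa = −log(6.2 × 10^-10) = 9.208
pH = pKa + log([A⁻]/[HA]) = 9.208 + log(0.049/0.05)
pH = 9.208 + (-0.009) = 9.20

pH = 9.20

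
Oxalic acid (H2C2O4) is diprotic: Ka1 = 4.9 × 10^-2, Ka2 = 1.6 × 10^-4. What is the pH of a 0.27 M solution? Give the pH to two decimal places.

Since Ka1 ≫ Ka2, the first ionization dominates [H+].
Ka1 = x²/(0.27 − x) = 4.9 × 10^-2
Solving the quadratic: x = (−Ka1 + √(Ka1² + 4·Ka1·C₀))/2 = 9.31 × 10^-2 M
pH = −log(9.31 × 10^-2) = 1.03

pH = 1.03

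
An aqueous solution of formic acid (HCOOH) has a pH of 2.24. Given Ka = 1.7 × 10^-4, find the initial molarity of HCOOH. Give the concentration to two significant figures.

[H+] = 10^(-2.24) = 5.75 × 10^-3 M = x
Ka = x²/(C₀ − x) ⇒ C₀ = x + x²/Ka
C₀ = 5.75 × 10^-3 + (5.75 × 10^-3)²/(1.7 × 10^-4) = 2.00 × 10^-1 M

C₀ = 2.0 × 10^-1 M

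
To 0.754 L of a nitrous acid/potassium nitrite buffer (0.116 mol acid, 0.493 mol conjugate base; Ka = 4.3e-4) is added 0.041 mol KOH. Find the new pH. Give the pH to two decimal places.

pH = 4.22

After neutralization: n(HNO2) = 0.075 mol, n(NO2-) = 0.534 mol.
pKa = −log(4.3 × 10^-4) = 3.367
pH = pKa + log([A⁻]/[HA]) = 3.367 + log(0.534/0.075) = 3.367 +0.852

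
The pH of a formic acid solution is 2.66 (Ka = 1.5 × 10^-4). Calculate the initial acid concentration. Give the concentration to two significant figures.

[H+] = 10^(-2.66) = 2.19 × 10^-3 M = x
Ka = x²/(C₀ − x) ⇒ C₀ = x + x²/Ka
C₀ = 2.19 × 10^-3 + (2.19 × 10^-3)²/(1.5 × 10^-4) = 3.42 × 10^-2 M

C₀ = 3.4 × 10^-2 M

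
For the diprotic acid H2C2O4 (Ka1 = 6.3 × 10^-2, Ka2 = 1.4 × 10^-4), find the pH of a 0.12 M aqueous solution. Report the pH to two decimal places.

pH = 1.21

Ka1 ≫ Ka2, so treat the first dissociation as the only significant source of H+.
Ka1 = x²/(0.12 − x) = 6.3 × 10^-2
Solving the quadratic: x = (−Ka1 + √(Ka1² + 4·Ka1·C₀))/2 = 6.10 × 10^-2 M
pH = −log(6.10 × 10^-2) = 1.21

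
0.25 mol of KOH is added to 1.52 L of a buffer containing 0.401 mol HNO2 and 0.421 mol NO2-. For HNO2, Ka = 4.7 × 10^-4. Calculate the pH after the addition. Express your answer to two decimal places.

pH = 3.98

After neutralization: n(HNO2) = 0.151 mol, n(NO2-) = 0.671 mol.
pKa = −log(4.7 × 10^-4) = 3.328
pH = pKa + log([A⁻]/[HA]) = 3.328 + log(0.671/0.151) = 3.328 +0.648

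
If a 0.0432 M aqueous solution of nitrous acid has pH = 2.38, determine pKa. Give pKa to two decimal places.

pKa = 3.35

[H+] = 10^(-2.38) = 4.17 × 10^-3 M
At equilibrium [HA] = 0.0432 − 4.17 × 10^-3 = 3.90 × 10^-2 M
Ka = [H+][A-]/[HA] = (4.17 × 10^-3)² / 3.90 × 10^-2 = 4.46 × 10^-4
pKa = -log(4.46 × 10^-4) = 3.35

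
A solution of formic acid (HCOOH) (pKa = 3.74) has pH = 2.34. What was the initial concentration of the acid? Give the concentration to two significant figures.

[H+] = 10^(-2.34) = 4.57 × 10^-3 M = x
Ka = 10^(−3.74) = 1.82 × 10^-4
Ka = x²/(C₀ − x) ⇒ C₀ = x + x²/Ka
C₀ = 4.57 × 10^-3 + (4.57 × 10^-3)²/(1.82 × 10^-4) = 1.19 × 10^-1 M

C₀ = 1.2 × 10^-1 M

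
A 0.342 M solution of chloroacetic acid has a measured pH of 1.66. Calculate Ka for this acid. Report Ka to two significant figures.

[H+] = 10^(-1.66) = 2.19 × 10^-2 M
At equilibrium [HA] = 0.342 − 2.19 × 10^-2 = 3.20 × 10^-1 M
Ka = [H+][A-]/[HA] = (2.19 × 10^-2)² / 3.20 × 10^-1 = 1.5 × 10^-3

Ka = 1.5 × 10^-3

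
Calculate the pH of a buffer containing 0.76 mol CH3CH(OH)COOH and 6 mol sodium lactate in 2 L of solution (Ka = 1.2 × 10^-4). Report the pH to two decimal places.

pKa = −log(1.2 × 10^-4) = 3.921
Henderson–Hasselbalch: pH = pKa + log([CH3CH(OH)COO-]/[CH3CH(OH)COOH]) = 3.921 + log(6/0.76)
pH = 3.921 + (+0.897) = 4.82

pH = 4.82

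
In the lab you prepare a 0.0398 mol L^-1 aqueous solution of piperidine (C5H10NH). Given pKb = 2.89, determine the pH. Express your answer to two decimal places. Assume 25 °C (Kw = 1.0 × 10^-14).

C5H10NH + H2O ⇌ C5H10NH2+ + OH-
Kb = 10^(−2.89) = 1.29 × 10^-3
From the ICE table, Kb = [OH-]²/(0.0398 − [OH-]) = 1.29 × 10^-3.
The 5% rule fails; solving [OH-]² + Kb·[OH-] − Kb·C₀ = 0 exactly:
[OH-] = (−Kb + √(Kb² + 4·Kb·C₀))/2 = 6.55 × 10^-3 M
pOH = −log(6.55 × 10^-3) = 2.18; pH = 14.00 − 2.18 = 11.82

pH = 11.82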